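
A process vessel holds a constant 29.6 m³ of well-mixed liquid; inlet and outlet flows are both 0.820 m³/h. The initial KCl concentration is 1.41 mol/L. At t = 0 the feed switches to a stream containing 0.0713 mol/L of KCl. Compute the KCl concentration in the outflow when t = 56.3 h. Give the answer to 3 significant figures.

0.353 mol/L

Unsteady species balance (constant V, well mixed): V dC/dt = Q(C_in − C).
So dC/dt = (C_in − C)/τ with τ = V/Q = 29.6/0.820 = 36.098 h.
Integrating: C(t) = C_in + (C₀ − C_in) e^(−t/τ).
C(56.3) = 0.0713 + (1.41 − 0.0713)·e^(−56.3/36.098) = 0.0713 + (1.3387)·0.21021 = 0.35270 mol/L.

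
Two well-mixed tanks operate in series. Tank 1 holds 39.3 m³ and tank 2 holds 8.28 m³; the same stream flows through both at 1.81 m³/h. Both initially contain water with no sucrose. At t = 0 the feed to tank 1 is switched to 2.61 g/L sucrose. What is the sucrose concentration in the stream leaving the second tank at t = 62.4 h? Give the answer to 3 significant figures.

2.42 g/L

Each tank obeys Vᵢ dCᵢ/dt = Q(Cᵢ₋₁ − Cᵢ), so τᵢ = Vᵢ/Q.
τ₁ = 39.3/1.81 = 21.713 h; τ₂ = 8.28/1.81 = 4.5746 h.
Solving the cascade with C₁(0)=C₂(0)=0 gives C₂(t) = C_in[1 − (τ₁ e^(−t/τ₁) − τ₂ e^(−t/τ₂))/(τ₁ − τ₂)].
At t = 62.4: e^(−t/τ₁) = 0.056479, e^(−t/τ₂) = 1.1912e-06.
C₂ = 2.61·[1 − (21.713·0.056479 − 4.5746·1.1912e-06)/(17.138)] = 2.61·0.92845 = 2.4232 g/L.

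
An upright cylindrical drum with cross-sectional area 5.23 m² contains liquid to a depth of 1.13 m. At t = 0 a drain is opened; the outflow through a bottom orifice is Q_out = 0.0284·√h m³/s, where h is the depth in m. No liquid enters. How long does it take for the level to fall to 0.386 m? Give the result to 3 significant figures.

163 s

Accumulation of liquid (constant cross-section A): A dh/dt = −0.0284 √h.
∫ h^(−1/2) dh = −(0.0284/A) ∫ dt, giving 2√h = 2√h₀ − (0.0284/A) t.
t = 2A(√h₀ − √h)/0.0284 = 2·5.23·(√1.13 − √0.386)/0.0284
  = 10.460 × (1.0630 − 0.62129) / 0.0284 = 162.69 s.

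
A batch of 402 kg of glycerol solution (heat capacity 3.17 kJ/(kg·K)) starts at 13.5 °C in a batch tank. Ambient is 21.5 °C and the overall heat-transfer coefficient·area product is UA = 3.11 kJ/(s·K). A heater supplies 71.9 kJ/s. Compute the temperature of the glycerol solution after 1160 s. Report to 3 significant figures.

M c_p dT/dt = −UA(T − T_amb) + Q̇.
dT/dt = (T_ss − T)/τ with T_ss = T_amb + Q̇/UA = 21.5 + 71.9/3.11 = 44.619 °C, τ = M c_p/UA = 402·3.17/3.11 = 409.76 s.
T approaches T_ss exponentially: T(t) = T_ss + (T₀ − T_ss) e^(−t/τ).
T(1160) = 44.619 + (-31.119)·0.058956 = 42.784 °C.

42.8 °C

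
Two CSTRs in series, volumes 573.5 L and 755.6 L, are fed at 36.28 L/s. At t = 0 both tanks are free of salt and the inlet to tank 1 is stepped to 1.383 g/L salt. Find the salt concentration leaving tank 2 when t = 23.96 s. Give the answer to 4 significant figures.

0.5234 g/L

Time constants: τᵢ = Vᵢ/Q for each well-mixed tank.
τ₁ = 573.5/36.28 = 15.8076 s; τ₂ = 755.6/36.28 = 20.8269 s.
Tank 1: C₁ = C_in(1 − e^(−t/τ₁)). Tank 2 (τ₁ ≠ τ₂): C₂ = C_in[1 − (τ₁ e^(−t/τ₁) − τ₂ e^(−t/τ₂))/(τ₁ − τ₂)].
At t = 23.96: e^(−t/τ₁) = 0.219649, e^(−t/τ₂) = 0.316499.
C₂ = 1.383·[1 − (15.8076·0.219649 − 20.8269·0.316499)/(-5.01929)] = 1.383·0.378484 = 0.523443 g/L.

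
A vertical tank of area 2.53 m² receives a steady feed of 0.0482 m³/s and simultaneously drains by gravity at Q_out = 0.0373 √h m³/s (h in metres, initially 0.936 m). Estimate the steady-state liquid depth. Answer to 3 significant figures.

Level balance: A dh/dt = 0.0482 − 0.0373 √h. Setting dh/dt = 0:
Q_in = 0.0373 √h_ss ⇒ √h_ss = 0.0482/0.0373 = 1.2922.
h_ss = 1.2922² = 1.6698 m. (Since h₀ = 0.936 m < h_ss, the level will rise toward this value.)

1.67 m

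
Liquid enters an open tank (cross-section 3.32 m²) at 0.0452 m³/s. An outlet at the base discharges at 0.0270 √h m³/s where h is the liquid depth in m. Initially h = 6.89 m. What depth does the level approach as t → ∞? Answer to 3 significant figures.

2.80 m

A dh/dt = Q_in − 0.0270 √h. Steady state requires inflow = outflow:
Q_in = 0.0270 √h_ss ⇒ √h_ss = 0.0452/0.0270 = 1.6741.
h_ss = 1.6741² = 2.8025 m. (Since h₀ = 6.89 m > h_ss, the level will fall toward this value.)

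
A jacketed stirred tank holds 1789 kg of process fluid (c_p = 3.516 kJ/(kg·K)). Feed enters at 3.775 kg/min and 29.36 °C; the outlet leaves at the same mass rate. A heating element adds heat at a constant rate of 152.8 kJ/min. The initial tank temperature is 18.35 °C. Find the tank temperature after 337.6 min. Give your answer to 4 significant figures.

Heat balance on the well-mixed liquid: M c_p dT/dt = ṁ c_p (T_in − T) + 152.8.
τ = M/ṁ = 473.907 min; T_ss = T_in + Q̇/(ṁ c_p) = 29.36 + 152.8/(3.775·3.516) = 40.8722 °C.
Integrating: T(t) = T_ss + (T₀ − T_ss) e^(−t/τ).
T(337.6) = 40.8722 + (-22.5222)·e^(−337.6/473.907) = 40.8722 + (-22.5222)·0.490478 = 29.8256 °C.

29.83 °C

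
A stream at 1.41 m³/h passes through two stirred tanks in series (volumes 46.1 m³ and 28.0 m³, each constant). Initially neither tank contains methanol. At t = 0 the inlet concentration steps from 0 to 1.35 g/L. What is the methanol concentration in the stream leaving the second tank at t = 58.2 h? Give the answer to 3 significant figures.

0.882 g/L

Each tank obeys Vᵢ dCᵢ/dt = Q(Cᵢ₋₁ − Cᵢ), so τᵢ = Vᵢ/Q.
τ₁ = 46.1/1.41 = 32.695 h; τ₂ = 28.0/1.41 = 19.858 h.
Tank 1: C₁ = C_in(1 − e^(−t/τ₁)). Tank 2 (τ₁ ≠ τ₂): C₂ = C_in[1 − (τ₁ e^(−t/τ₁) − τ₂ e^(−t/τ₂))/(τ₁ − τ₂)].
At t = 58.2: e^(−t/τ₁) = 0.16862, e^(−t/τ₂) = 0.053355.
C₂ = 1.35·[1 − (32.695·0.16862 − 19.858·0.053355)/(12.837)] = 1.35·0.65306 = 0.88163 g/L.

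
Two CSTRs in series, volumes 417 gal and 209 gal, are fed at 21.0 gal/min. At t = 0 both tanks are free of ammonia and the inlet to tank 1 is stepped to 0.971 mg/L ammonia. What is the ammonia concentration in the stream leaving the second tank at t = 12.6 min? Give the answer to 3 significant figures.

0.214 mg/L

Time constants: τᵢ = Vᵢ/Q for each well-mixed tank.
τ₁ = 417/21.0 = 19.857 min; τ₂ = 209/21.0 = 9.9524 min.
Solving the cascade with C₁(0)=C₂(0)=0 gives C₂(t) = C_in[1 − (τ₁ e^(−t/τ₁) − τ₂ e^(−t/τ₂))/(τ₁ − τ₂)].
At t = 12.6: e^(−t/τ₁) = 0.53018, e^(−t/τ₂) = 0.28195.
C₂ = 0.971·[1 − (19.857·0.53018 − 9.9524·0.28195)/(9.9048)] = 0.971·0.22039 = 0.21400 mg/L.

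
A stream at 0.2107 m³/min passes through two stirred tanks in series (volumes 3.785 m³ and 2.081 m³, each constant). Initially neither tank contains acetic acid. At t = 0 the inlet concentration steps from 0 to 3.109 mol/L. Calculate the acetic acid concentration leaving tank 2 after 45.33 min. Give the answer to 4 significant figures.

Species balance on tank i: dCᵢ/dt = (Cᵢ₋₁ − Cᵢ)/τᵢ with τᵢ = Vᵢ/Q.
τ₁ = 3.785/0.2107 = 17.9639 min; τ₂ = 2.081/0.2107 = 9.87660 min.
Solving the cascade with C₁(0)=C₂(0)=0 gives C₂(t) = C_in[1 − (τ₁ e^(−t/τ₁) − τ₂ e^(−t/τ₂))/(τ₁ − τ₂)].
At t = 45.33: e^(−t/τ₁) = 0.0801873, e^(−t/τ₂) = 0.0101566.
C₂ = 3.109·[1 − (17.9639·0.0801873 − 9.87660·0.0101566)/(8.08733)] = 3.109·0.834288 = 2.59380 mol/L.

2.594 mol/L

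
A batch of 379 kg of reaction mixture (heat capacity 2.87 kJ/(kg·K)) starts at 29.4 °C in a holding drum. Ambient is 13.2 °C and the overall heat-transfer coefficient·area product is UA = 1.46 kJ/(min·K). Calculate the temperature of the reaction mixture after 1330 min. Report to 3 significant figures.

M c_p dT/dt = −UA(T − T_amb).
dT/dt = (T_ss − T)/τ with T_ss = T_amb = 13.200 °C, τ = M c_p/UA = 379·2.87/1.46 = 745.02 min.
This is linear first-order; T(t) = T_ss + (T₀ − T_ss) e^(−t/τ).
T(1330) = 13.200 + (16.200)·0.16777 = 15.918 °C.

15.9 °C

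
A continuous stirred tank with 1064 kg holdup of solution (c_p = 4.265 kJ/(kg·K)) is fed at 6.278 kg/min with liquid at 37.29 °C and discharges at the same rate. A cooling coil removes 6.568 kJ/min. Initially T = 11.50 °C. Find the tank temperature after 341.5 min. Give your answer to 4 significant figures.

First-law balance (no shaft work): M c_p dT/dt = ṁ c_p (T_in − T) − 6.568.
Rearrange: dT/dt = (T_ss − T)/τ with τ = M/ṁ = 169.481 min and T_ss = T_in − Q̇/(ṁ c_p) = 37.0447 °C.
Integrating: T(t) = T_ss + (T₀ − T_ss) e^(−t/τ).
T(341.5) = 37.0447 + (-25.5447)·e^(−341.5/169.481) = 37.0447 + (-25.5447)·0.133323 = 33.6390 °C.

33.64 °C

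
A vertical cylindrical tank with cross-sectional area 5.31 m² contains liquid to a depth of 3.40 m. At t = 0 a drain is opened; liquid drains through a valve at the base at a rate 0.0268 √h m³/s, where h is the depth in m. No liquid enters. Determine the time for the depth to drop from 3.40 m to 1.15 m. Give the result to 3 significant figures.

With no inflow, A dh/dt = −0.0268 √h.
This is separable: 2 d(√h)/dt = −0.0268/A, so √h = √h₀ − (0.0268/(2A)) t.
t = 2A(√h₀ − √h)/0.0268 = 2·5.31·(√3.40 − √1.15)/0.0268
  = 10.620 × (1.8439 − 1.0724) / 0.0268 = 305.73 s.

306 s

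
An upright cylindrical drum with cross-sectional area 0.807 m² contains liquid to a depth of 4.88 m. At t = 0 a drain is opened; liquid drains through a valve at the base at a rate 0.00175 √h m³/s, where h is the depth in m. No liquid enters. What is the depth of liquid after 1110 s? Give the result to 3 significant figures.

With no inflow, A dh/dt = −0.00175 √h.
Separate and integrate: 2(√h − √h₀) = −(0.00175/A) t.
√h = √4.88 − 0.00175·1110/(2·0.807) = 2.2091 − 1.2035 = 1.0055.
h = 1.0055² = 1.0111 m.

1.01 m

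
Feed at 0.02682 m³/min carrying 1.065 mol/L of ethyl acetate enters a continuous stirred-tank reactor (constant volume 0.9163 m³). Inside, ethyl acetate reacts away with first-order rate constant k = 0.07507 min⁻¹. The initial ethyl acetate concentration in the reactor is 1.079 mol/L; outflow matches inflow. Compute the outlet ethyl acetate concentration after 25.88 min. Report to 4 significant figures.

Accumulation = in − out − consumed: V dC/dt = Q C_in − Q C − k V C.
This is linear with rate a = Q/V + k = 0.104340 min⁻¹.
C_ss = Q C_in/(Q + kV) = 0.298759 mol/L; C(t) = C_ss + (C₀ − C_ss) e^(−a t).
C(25.88) = 0.298759 + (0.780241)·e^(−0.104340·25.88) = 0.298759 + (0.780241)·0.0671843 = 0.351178 mol/L.

0.3512 mol/L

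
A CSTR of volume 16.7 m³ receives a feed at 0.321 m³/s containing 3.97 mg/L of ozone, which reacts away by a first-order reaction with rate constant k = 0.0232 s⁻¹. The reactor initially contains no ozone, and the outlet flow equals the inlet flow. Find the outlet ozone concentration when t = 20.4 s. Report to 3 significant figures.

V dC/dt = Q(C_in − C) − k V C.
dC/dt = (Q/V) C_in − (Q/V + k) C; effective rate a = Q/V + k = 0.019222 + 0.0232 = 0.042422 s⁻¹.
C_ss = Q C_in/(Q + kV) = 1.7988 mg/L; C(t) = C_ss + (C₀ − C_ss) e^(−a t).
C(20.4) = 1.7988 + (-1.7988)·e^(−0.042422·20.4) = 1.7988 + (-1.7988)·0.42088 = 1.0417 mg/L.

1.04 mg/L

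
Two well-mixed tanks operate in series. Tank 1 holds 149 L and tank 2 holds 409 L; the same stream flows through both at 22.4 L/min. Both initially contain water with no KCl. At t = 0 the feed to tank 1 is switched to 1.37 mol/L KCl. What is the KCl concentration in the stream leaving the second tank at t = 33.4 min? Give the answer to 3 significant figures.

1.03 mol/L

Species balance on tank i: dCᵢ/dt = (Cᵢ₋₁ − Cᵢ)/τᵢ with τᵢ = Vᵢ/Q.
τ₁ = 149/22.4 = 6.6518 min; τ₂ = 409/22.4 = 18.259 min.
Solving the cascade with C₁(0)=C₂(0)=0 gives C₂(t) = C_in[1 − (τ₁ e^(−t/τ₁) − τ₂ e^(−t/τ₂))/(τ₁ − τ₂)].
At t = 33.4: e^(−t/τ₁) = 0.0065966, e^(−t/τ₂) = 0.16054.
C₂ = 1.37·[1 − (6.6518·0.0065966 − 18.259·0.16054)/(-11.607)] = 1.37·0.75125 = 1.0292 mol/L.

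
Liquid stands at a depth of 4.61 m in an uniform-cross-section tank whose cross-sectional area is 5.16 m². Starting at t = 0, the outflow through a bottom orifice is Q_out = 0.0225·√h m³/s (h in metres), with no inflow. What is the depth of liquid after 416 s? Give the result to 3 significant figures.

1.54 m

With no inflow, A dh/dt = −0.0225 √h.
∫ h^(−1/2) dh = −(0.0225/A) ∫ dt, giving 2√h = 2√h₀ − (0.0225/A) t.
√h = √4.61 − 0.0225·416/(2·5.16) = 2.1471 − 0.90698 = 1.2401.
h = 1.2401² = 1.5379 m.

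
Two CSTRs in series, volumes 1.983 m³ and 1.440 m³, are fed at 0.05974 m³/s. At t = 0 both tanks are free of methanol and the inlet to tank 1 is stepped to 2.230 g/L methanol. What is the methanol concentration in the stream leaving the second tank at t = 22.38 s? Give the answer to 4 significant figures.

0.4172 g/L

Species balance on tank i: dCᵢ/dt = (Cᵢ₋₁ − Cᵢ)/τᵢ with τᵢ = Vᵢ/Q.
τ₁ = 1.983/0.05974 = 33.1938 s; τ₂ = 1.440/0.05974 = 24.1045 s.
Tank 1: C₁ = C_in(1 − e^(−t/τ₁)). Tank 2 (τ₁ ≠ τ₂): C₂ = C_in[1 − (τ₁ e^(−t/τ₁) − τ₂ e^(−t/τ₂))/(τ₁ − τ₂)].
At t = 22.38: e^(−t/τ₁) = 0.509553, e^(−t/τ₂) = 0.395162.
C₂ = 2.230·[1 − (33.1938·0.509553 − 24.1045·0.395162)/(9.08939)] = 2.230·0.187090 = 0.417211 g/L.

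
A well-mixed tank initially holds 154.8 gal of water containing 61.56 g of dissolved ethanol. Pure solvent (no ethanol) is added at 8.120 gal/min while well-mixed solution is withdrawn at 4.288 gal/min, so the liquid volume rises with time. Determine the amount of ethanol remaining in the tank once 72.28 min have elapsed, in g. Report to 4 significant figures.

Total volume: dV/dt = Q_in − Q_out = 3.83200 gal/min, so V(t) = 154.8 + 3.83200 t and V(72.28) = 431.777 gal.
Species balance (pure solvent in): dm/dt = −Q_out · m/V(t).
dm/m = −Q_out dt/(V₀ + 3.83200 t); integrating gives ln(m/m₀) = −(Q_out/(Q_in−Q_out)) ln(V/V₀).
m = m₀ (V₀/V)^(Q_out/(Q_in−Q_out)) = 61.56 × (154.8/431.777)^(1.11900) = 19.5343 g.

19.53 g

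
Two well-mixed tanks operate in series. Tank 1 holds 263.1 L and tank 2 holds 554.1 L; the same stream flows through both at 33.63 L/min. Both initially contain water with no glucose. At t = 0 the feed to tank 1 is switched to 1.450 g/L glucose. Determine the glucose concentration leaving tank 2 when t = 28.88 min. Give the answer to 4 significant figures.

Species balance on tank i: dCᵢ/dt = (Cᵢ₋₁ − Cᵢ)/τᵢ with τᵢ = Vᵢ/Q.
τ₁ = 263.1/33.63 = 7.82337 min; τ₂ = 554.1/33.63 = 16.4764 min.
Tank 1: C₁ = C_in(1 − e^(−t/τ₁)). Tank 2 (τ₁ ≠ τ₂): C₂ = C_in[1 − (τ₁ e^(−t/τ₁) − τ₂ e^(−t/τ₂))/(τ₁ − τ₂)].
At t = 28.88: e^(−t/τ₁) = 0.0249345, e^(−t/τ₂) = 0.173286.
C₂ = 1.450·[1 − (7.82337·0.0249345 − 16.4764·0.173286)/(-8.65299)] = 1.450·0.692587 = 1.00425 g/L.

1.004 g/L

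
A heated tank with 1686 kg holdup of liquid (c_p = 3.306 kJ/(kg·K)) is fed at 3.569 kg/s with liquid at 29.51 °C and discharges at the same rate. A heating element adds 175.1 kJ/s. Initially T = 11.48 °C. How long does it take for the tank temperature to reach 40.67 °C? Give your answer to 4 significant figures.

1034 s

Heat balance on the well-mixed liquid: M c_p dT/dt = ṁ c_p (T_in − T) + 175.1.
τ = M/ṁ = 472.401 s; T_ss = T_in + Q̇/(ṁ c_p) = 44.3501 °C.
T(t) = T_ss + (T₀ − T_ss) e^(−t/τ). Set T = 40.67:
e^(−t/τ) = (40.67 − 44.3501)/(11.48 − 44.3501) = 0.111959
t = −472.401 · ln(0.111959) = 1034.38 s.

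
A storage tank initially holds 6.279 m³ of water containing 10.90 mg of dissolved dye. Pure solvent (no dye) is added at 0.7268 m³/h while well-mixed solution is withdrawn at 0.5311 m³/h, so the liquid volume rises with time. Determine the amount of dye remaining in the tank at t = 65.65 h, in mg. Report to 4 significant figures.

0.5304 mg

Let m(t) be the amount of dye. Volume: V(t) = V₀ + (Q_in − Q_out) t = 6.279 + 0.195700 t; V(65.65) = 19.1267 m³.
Species balance (pure solvent in): dm/dt = −Q_out · m/V(t).
Separate: dm/m = −Q_out dt/V(t) ⇒ ln(m/m₀) = −(Q_out/(Q_in−Q_out)) ln(V/V₀).
m = m₀ (V₀/V)^(Q_out/(Q_in−Q_out)) = 10.90 × (6.279/19.1267)^(2.71385) = 0.530400 mg.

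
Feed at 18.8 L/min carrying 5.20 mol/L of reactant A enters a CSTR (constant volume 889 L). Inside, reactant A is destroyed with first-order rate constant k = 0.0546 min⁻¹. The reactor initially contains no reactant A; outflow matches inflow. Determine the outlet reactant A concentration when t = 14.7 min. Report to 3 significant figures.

V dC/dt = Q(C_in − C) − k V C.
dC/dt = (Q/V) C_in − (Q/V + k) C; effective rate a = Q/V + k = 0.021147 + 0.0546 = 0.075747 min⁻¹.
C_ss = Q C_in/(Q + kV) = 1.4518 mol/L; C(t) = C_ss + (C₀ − C_ss) e^(−a t).
C(14.7) = 1.4518 + (-1.4518)·e^(−0.075747·14.7) = 1.4518 + (-1.4518)·0.32841 = 0.97498 mol/L.

0.975 mol/L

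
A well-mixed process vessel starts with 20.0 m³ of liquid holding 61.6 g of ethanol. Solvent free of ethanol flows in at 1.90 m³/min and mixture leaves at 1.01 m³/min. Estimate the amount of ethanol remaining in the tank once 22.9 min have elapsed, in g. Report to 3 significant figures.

Total volume: dV/dt = Q_in − Q_out = 0.89000 m³/min, so V(t) = 20.0 + 0.89000 t and V(22.9) = 40.381 m³.
Solute balance: dm/dt = 0 − Q_out C = −Q_out m/V(t).
dm/m = −Q_out dt/(V₀ + 0.89000 t); integrating gives ln(m/m₀) = −(Q_out/(Q_in−Q_out)) ln(V/V₀).
m = m₀ (V₀/V)^(Q_out/(Q_in−Q_out)) = 61.6 × (20.0/40.381)^(1.1348) = 27.752 g.

27.8 g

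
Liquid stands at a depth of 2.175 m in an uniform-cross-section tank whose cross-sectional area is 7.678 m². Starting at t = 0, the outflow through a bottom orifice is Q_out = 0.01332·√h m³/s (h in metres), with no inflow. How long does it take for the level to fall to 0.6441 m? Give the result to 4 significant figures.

775.0 s

A dh/dt = −Q_out = −0.01332 √h.
This is separable: 2 d(√h)/dt = −0.01332/A, so √h = √h₀ − (0.01332/(2A)) t.
t = 2A(√h₀ − √h)/0.01332 = 2·7.678·(√2.175 − √0.6441)/0.01332
  = 15.3560 × (1.47479 − 0.802558) / 0.01332 = 774.982 s.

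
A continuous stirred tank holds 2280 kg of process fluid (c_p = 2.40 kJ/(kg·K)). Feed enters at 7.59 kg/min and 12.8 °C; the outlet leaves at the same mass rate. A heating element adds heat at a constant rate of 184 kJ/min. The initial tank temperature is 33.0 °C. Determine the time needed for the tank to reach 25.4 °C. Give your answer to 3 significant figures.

Unsteady energy balance on the tank contents: M c_p dT/dt = ṁ c_p (T_in − T) + 184.
τ = M/ṁ = 300.40 min; T_ss = T_in + Q̇/(ṁ c_p) = 22.901 °C.
T(t) = T_ss + (T₀ − T_ss) e^(−t/τ). Set T = 25.4:
e^(−t/τ) = (25.4 − 22.901)/(33.0 − 22.901) = 0.24745
t = −300.40 · ln(0.24745) = 419.52 min.

420 min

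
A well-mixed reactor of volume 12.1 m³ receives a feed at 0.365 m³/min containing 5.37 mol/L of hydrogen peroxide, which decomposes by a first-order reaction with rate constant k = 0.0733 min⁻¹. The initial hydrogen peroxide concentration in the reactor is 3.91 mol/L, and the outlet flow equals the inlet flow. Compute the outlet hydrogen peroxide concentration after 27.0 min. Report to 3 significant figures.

Species balance: V dC/dt = Q C_in − Q C − k V C.
dC/dt = (Q/V) C_in − (Q/V + k) C; effective rate a = Q/V + k = 0.030165 + 0.0733 = 0.10347 min⁻¹.
C_ss = Q C_in/(Q + kV) = 1.5656 mol/L; C(t) = C_ss + (C₀ − C_ss) e^(−a t).
C(27.0) = 1.5656 + (2.3444)·e^(−0.10347·27.0) = 1.5656 + (2.3444)·0.061203 = 1.7091 mol/L.

1.71 mol/L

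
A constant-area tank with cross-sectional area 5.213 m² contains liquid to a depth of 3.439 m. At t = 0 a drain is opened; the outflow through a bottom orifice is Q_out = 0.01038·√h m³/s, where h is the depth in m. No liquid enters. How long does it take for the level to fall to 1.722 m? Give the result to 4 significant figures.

Mass balance (ρ constant): A dh/dt = −0.01038 √h.
This is separable: 2 d(√h)/dt = −0.01038/A, so √h = √h₀ − (0.01038/(2A)) t.
t = 2A(√h₀ − √h)/0.01038 = 2·5.213·(√3.439 − √1.722)/0.01038
  = 10.4260 × (1.85445 − 1.31225) / 0.01038 = 544.607 s.

544.6 s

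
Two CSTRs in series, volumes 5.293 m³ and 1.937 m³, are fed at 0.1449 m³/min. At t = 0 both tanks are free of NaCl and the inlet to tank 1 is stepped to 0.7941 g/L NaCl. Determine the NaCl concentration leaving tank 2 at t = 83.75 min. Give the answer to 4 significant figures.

Time constants: τᵢ = Vᵢ/Q for each well-mixed tank.
τ₁ = 5.293/0.1449 = 36.5286 min; τ₂ = 1.937/0.1449 = 13.3678 min.
Solving the cascade with C₁(0)=C₂(0)=0 gives C₂(t) = C_in[1 − (τ₁ e^(−t/τ₁) − τ₂ e^(−t/τ₂))/(τ₁ − τ₂)].
At t = 83.75: e^(−t/τ₁) = 0.100991, e^(−t/τ₂) = 0.00190164.
C₂ = 0.7941·[1 − (36.5286·0.100991 − 13.3678·0.00190164)/(23.1608)] = 0.7941·0.841817 = 0.668487 g/L.

0.6685 g/L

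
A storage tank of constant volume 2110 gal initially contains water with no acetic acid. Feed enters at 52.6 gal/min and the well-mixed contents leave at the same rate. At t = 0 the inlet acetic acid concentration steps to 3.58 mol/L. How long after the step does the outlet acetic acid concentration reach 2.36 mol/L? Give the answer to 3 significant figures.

43.2 min

Species balance: V dC/dt = Q(C_in − C) ⇒ τ = V/Q = 40.114 min.
C(t) = C_in + (C₀ − C_in) e^(−t/τ). Set C = 2.36 and solve for t:
e^(−t/τ) = (C − C_in)/(C₀ − C_in) = (2.36 − 3.58)/(0 − 3.58) = 0.34078
t = −τ ln(…) = 40.114 × 1.0765 = 43.183 min.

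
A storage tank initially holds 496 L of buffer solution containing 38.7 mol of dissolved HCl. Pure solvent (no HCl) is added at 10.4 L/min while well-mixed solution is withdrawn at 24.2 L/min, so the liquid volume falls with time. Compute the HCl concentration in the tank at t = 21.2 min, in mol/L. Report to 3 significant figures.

Let m(t) be the amount of HCl. Volume: V(t) = V₀ + (Q_in − Q_out) t = 496 − 13.800 t; V(21.2) = 203.44 L.
Species balance (pure solvent in): dm/dt = −Q_out · m/V(t).
Separate: dm/m = −Q_out dt/V(t) ⇒ ln(m/m₀) = −(Q_out/(Q_in−Q_out)) ln(V/V₀).
m = m₀ (V₀/V)^(Q_out/(Q_in−Q_out)) = 38.7 × (496/203.44)^(-1.7536) = 8.1092 mol.
C = m/V = 8.1092/203.44 = 0.039861 mol/L.

0.0399 mol/L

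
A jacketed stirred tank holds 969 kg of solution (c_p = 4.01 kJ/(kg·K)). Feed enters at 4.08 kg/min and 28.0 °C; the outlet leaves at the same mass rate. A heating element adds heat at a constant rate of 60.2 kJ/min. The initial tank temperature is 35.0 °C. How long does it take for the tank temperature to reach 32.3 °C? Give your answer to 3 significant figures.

M c_p dT/dt = ṁ c_p (T_in − T) + Q̇.
τ = M/ṁ = 237.50 min; T_ss = T_in + Q̇/(ṁ c_p) = 31.680 °C.
T(t) = T_ss + (T₀ − T_ss) e^(−t/τ). Set T = 32.3:
e^(−t/τ) = (32.3 − 31.680)/(35.0 − 31.680) = 0.18686
t = −237.50 · ln(0.18686) = 398.38 min.

398 min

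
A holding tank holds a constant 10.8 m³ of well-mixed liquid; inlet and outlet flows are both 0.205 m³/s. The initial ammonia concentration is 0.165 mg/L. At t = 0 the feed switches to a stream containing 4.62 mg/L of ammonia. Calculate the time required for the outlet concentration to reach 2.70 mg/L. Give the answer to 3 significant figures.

44.3 s

Unsteady species balance (constant V, well mixed): V dC/dt = Q(C_in − C), so τ = V/Q = 52.683 s.
C(t) = C_in + (C₀ − C_in) e^(−t/τ). Set C = 2.70 and solve for t:
e^(−t/τ) = (C − C_in)/(C₀ − C_in) = (2.70 − 4.62)/(0.165 − 4.62) = 0.43098
t = −τ ln(…) = 52.683 × 0.84170 = 44.343 s.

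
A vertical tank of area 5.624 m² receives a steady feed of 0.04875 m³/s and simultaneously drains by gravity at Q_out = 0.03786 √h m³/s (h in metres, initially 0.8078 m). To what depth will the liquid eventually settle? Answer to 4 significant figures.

1.658 m

Level balance: A dh/dt = 0.04875 − 0.03786 √h. Setting dh/dt = 0:
Q_in = 0.03786 √h_ss ⇒ √h_ss = 0.04875/0.03786 = 1.28764.
h_ss = 1.28764² = 1.65801 m. (Since h₀ = 0.8078 m < h_ss, the level will rise toward this value.)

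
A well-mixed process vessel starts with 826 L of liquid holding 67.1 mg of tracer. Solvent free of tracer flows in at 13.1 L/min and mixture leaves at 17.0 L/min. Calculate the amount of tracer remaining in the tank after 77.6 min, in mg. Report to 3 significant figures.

9.18 mg

Let m(t) be the amount of tracer. Volume: V(t) = V₀ + (Q_in − Q_out) t = 826 − 3.9000 t; V(77.6) = 523.36 L.
Solute balance: dm/dt = 0 − Q_out C = −Q_out m/V(t).
dm/m = −Q_out dt/(V₀ − 3.9000 t); integrating gives ln(m/m₀) = −(Q_out/(Q_in−Q_out)) ln(V/V₀).
m = m₀ (V₀/V)^(Q_out/(Q_in−Q_out)) = 67.1 × (826/523.36)^(-4.3590) = 9.1804 mg.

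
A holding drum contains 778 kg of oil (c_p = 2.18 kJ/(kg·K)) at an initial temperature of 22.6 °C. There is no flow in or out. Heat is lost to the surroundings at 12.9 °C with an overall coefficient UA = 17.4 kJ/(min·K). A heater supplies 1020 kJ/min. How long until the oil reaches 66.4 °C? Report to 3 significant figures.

220 min

First-law balance (no shaft work): M c_p dT/dt = −UA(T − T_amb) + Q̇.
τ = M c_p/UA = 97.474 min; T_ss = T_amb + Q̇/UA = 12.9 + 1020/17.4 = 71.521 °C.
T(t) = T_ss + (T₀ − T_ss)e^(−t/τ); set T = 66.4:
t = −τ ln[(T − T_ss)/(T₀ − T_ss)] = −97.474 · ln(0.10467) = 219.99 min.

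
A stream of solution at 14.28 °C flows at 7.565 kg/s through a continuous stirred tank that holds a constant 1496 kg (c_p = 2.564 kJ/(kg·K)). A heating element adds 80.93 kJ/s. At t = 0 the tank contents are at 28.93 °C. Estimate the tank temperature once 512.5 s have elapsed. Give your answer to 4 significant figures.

19.24 °C

M c_p dT/dt = ṁ c_p (T_in − T) + Q̇.
τ = M/ṁ = 197.753 s; T_ss = T_in + Q̇/(ṁ c_p) = 14.28 + 80.93/(7.565·2.564) = 18.4524 °C.
Solution: T(t) = T_ss + (T₀ − T_ss) e^(−t/τ).
T(512.5) = 18.4524 + (10.4776)·e^(−512.5/197.753) = 18.4524 + (10.4776)·0.0748987 = 19.2371 °C.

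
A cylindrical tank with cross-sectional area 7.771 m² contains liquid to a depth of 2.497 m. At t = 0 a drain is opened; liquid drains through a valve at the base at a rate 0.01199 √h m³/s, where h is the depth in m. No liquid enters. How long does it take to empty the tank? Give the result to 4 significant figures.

2048 s

A dh/dt = −Q_out = −0.01199 √h.
∫ h^(−1/2) dh = −(0.01199/A) ∫ dt, giving 2√h = 2√h₀ − (0.01199/A) t.
Tank is empty when √h = 0: t_empty = 2A√h₀/0.01199.
t_empty = 2·7.771·√2.497/0.01199 = 15.5420·1.58019/0.01199 = 2048.32 s.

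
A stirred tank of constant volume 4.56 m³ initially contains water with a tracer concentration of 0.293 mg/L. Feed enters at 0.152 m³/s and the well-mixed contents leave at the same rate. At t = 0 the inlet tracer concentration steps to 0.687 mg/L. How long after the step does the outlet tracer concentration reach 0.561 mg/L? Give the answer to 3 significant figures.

Species balance: V dC/dt = Q(C_in − C) ⇒ τ = V/Q = 30.000 s.
C(t) = C_in + (C₀ − C_in) e^(−t/τ). Set C = 0.561 and solve for t:
e^(−t/τ) = (C − C_in)/(C₀ − C_in) = (0.561 − 0.687)/(0.293 − 0.687) = 0.31980
t = −τ ln(…) = 30.000 × 1.1401 = 34.202 s.

34.2 s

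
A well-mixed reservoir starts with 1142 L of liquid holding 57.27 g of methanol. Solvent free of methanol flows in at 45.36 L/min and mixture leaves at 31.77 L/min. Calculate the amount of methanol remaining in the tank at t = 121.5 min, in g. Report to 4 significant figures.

Let m(t) be the amount of methanol. Volume: V(t) = V₀ + (Q_in − Q_out) t = 1142 + 13.5900 t; V(121.5) = 2793.18 L.
No methanol enters, so dm/dt = −Q_out · (m/V).
dm/m = −Q_out dt/(V₀ + 13.5900 t); integrating gives ln(m/m₀) = −(Q_out/(Q_in−Q_out)) ln(V/V₀).
m = m₀ (V₀/V)^(Q_out/(Q_in−Q_out)) = 57.27 × (1142/2793.18)^(2.33775) = 7.07729 g.

7.077 g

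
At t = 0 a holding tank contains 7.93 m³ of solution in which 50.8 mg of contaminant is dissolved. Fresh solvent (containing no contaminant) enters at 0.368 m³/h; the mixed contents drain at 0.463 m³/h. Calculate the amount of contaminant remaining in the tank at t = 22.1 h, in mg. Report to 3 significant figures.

11.3 mg

Let m(t) be the amount of contaminant. Volume: V(t) = V₀ + (Q_in − Q_out) t = 7.93 − 0.095000 t; V(22.1) = 5.8305 m³.
Solute balance: dm/dt = 0 − Q_out C = −Q_out m/V(t).
dm/m = −Q_out dt/(V₀ − 0.095000 t); integrating gives ln(m/m₀) = −(Q_out/(Q_in−Q_out)) ln(V/V₀).
m = m₀ (V₀/V)^(Q_out/(Q_in−Q_out)) = 50.8 × (7.93/5.8305)^(-4.8737) = 11.347 mg.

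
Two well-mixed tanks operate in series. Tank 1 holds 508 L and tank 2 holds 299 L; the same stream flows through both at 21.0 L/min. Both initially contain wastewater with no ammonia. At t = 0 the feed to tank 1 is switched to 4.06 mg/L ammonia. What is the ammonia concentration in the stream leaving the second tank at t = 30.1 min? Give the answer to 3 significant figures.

1.92 mg/L

Time constants: τᵢ = Vᵢ/Q for each well-mixed tank.
τ₁ = 508/21.0 = 24.190 min; τ₂ = 299/21.0 = 14.238 min.
Solving the cascade with C₁(0)=C₂(0)=0 gives C₂(t) = C_in[1 − (τ₁ e^(−t/τ₁) − τ₂ e^(−t/τ₂))/(τ₁ − τ₂)].
At t = 30.1: e^(−t/τ₁) = 0.28815, e^(−t/τ₂) = 0.12075.
C₂ = 4.06·[1 − (24.190·0.28815 − 14.238·0.12075)/(9.9524)] = 4.06·0.47237 = 1.9178 mg/L.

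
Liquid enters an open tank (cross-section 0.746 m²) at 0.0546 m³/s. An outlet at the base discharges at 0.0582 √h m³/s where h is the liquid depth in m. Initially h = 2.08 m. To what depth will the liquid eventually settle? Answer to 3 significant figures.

Volume balance on the tank: A dh/dt = Q_in − 0.0582 √h. At steady state dh/dt = 0:
Q_in = 0.0582 √h_ss ⇒ √h_ss = 0.0546/0.0582 = 0.93814.
h_ss = 0.93814² = 0.88011 m. (Since h₀ = 2.08 m > h_ss, the level will fall toward this value.)

0.880 m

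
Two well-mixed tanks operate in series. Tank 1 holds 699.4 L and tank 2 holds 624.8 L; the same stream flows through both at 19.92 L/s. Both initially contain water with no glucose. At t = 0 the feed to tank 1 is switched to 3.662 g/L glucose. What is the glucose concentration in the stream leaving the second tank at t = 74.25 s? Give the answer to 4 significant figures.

2.394 g/L

Species balance on tank i: dCᵢ/dt = (Cᵢ₋₁ − Cᵢ)/τᵢ with τᵢ = Vᵢ/Q.
τ₁ = 699.4/19.92 = 35.1104 s; τ₂ = 624.8/19.92 = 31.3655 s.
Solving the cascade with C₁(0)=C₂(0)=0 gives C₂(t) = C_in[1 − (τ₁ e^(−t/τ₁) − τ₂ e^(−t/τ₂))/(τ₁ − τ₂)].
At t = 74.25: e^(−t/τ₁) = 0.120663, e^(−t/τ₂) = 0.0937378.
C₂ = 3.662·[1 − (35.1104·0.120663 − 31.3655·0.0937378)/(3.74498)] = 3.662·0.653832 = 2.39433 g/L.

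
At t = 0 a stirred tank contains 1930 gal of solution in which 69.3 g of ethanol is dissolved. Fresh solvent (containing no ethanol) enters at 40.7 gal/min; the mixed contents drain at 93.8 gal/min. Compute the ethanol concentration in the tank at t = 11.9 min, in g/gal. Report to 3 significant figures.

Let m(t) be the amount of ethanol. Volume: V(t) = V₀ + (Q_in − Q_out) t = 1930 − 53.100 t; V(11.9) = 1298.1 gal.
Species balance (pure solvent in): dm/dt = −Q_out · m/V(t).
Separate: dm/m = −Q_out dt/V(t) ⇒ ln(m/m₀) = −(Q_out/(Q_in−Q_out)) ln(V/V₀).
m = m₀ (V₀/V)^(Q_out/(Q_in−Q_out)) = 69.3 × (1930/1298.1)^(-1.7665) = 34.393 g.
C = m/V = 34.393/1298.1 = 0.026494 g/gal.

0.0265 g/gal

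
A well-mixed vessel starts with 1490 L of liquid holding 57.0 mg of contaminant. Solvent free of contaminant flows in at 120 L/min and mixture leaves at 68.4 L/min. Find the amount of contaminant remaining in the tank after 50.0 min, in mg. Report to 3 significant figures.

Total volume: dV/dt = Q_in − Q_out = 51.600 L/min, so V(t) = 1490 + 51.600 t and V(50.0) = 4070.0 L.
Species balance (pure solvent in): dm/dt = −Q_out · m/V(t).
Separate: dm/m = −Q_out dt/V(t) ⇒ ln(m/m₀) = −(Q_out/(Q_in−Q_out)) ln(V/V₀).
m = m₀ (V₀/V)^(Q_out/(Q_in−Q_out)) = 57.0 × (1490/4070.0)^(1.3256) = 15.045 mg.

15.0 mg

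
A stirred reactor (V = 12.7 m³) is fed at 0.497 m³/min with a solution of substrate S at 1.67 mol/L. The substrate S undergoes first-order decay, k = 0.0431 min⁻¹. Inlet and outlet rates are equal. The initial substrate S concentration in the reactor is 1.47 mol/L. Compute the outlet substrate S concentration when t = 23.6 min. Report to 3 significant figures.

0.892 mol/L

Species balance: V dC/dt = Q C_in − Q C − k V C.
dC/dt = (Q/V) C_in − (Q/V + k) C; effective rate a = Q/V + k = 0.039134 + 0.0431 = 0.082234 min⁻¹.
C_ss = Q C_in/(Q + kV) = 0.79473 mol/L; C(t) = C_ss + (C₀ − C_ss) e^(−a t).
C(23.6) = 0.79473 + (0.67527)·e^(−0.082234·23.6) = 0.79473 + (0.67527)·0.14360 = 0.89170 mol/L.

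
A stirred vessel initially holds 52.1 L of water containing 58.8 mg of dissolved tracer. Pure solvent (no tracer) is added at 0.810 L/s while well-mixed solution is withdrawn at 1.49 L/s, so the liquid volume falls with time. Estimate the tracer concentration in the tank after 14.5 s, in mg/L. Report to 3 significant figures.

Let m(t) be the amount of tracer. Volume: V(t) = V₀ + (Q_in − Q_out) t = 52.1 − 0.68000 t; V(14.5) = 42.240 L.
Species balance (pure solvent in): dm/dt = −Q_out · m/V(t).
Separate: dm/m = −Q_out dt/V(t) ⇒ ln(m/m₀) = −(Q_out/(Q_in−Q_out)) ln(V/V₀).
m = m₀ (V₀/V)^(Q_out/(Q_in−Q_out)) = 58.8 × (52.1/42.240)^(-2.1912) = 37.131 mg.
C = m/V = 37.131/42.240 = 0.87904 mg/L.

0.879 mg/L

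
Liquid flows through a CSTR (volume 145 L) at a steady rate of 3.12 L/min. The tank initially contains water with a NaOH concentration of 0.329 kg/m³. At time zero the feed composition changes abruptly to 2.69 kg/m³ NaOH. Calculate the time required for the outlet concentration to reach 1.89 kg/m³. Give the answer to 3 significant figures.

50.3 min

Species balance: V dC/dt = Q(C_in − C) ⇒ τ = V/Q = 46.474 min.
C(t) = C_in + (C₀ − C_in) e^(−t/τ). Set C = 1.89 and solve for t:
e^(−t/τ) = (C − C_in)/(C₀ − C_in) = (1.89 − 2.69)/(0.329 − 2.69) = 0.33884
t = −τ ln(…) = 46.474 × 1.0822 = 50.296 min.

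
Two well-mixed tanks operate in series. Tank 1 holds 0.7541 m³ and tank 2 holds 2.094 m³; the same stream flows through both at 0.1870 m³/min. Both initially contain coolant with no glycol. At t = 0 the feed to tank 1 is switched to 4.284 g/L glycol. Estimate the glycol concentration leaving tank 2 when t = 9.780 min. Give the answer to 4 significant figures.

Species balance on tank i: dCᵢ/dt = (Cᵢ₋₁ − Cᵢ)/τᵢ with τᵢ = Vᵢ/Q.
τ₁ = 0.7541/0.1870 = 4.03262 min; τ₂ = 2.094/0.1870 = 11.1979 min.
Tank 1: C₁ = C_in(1 − e^(−t/τ₁)). Tank 2 (τ₁ ≠ τ₂): C₂ = C_in[1 − (τ₁ e^(−t/τ₁) − τ₂ e^(−t/τ₂))/(τ₁ − τ₂)].
At t = 9.780: e^(−t/τ₁) = 0.0884585, e^(−t/τ₂) = 0.417537.
C₂ = 4.284·[1 − (4.03262·0.0884585 − 11.1979·0.417537)/(-7.16524)] = 4.284·0.397256 = 1.70184 g/L.

1.702 g/L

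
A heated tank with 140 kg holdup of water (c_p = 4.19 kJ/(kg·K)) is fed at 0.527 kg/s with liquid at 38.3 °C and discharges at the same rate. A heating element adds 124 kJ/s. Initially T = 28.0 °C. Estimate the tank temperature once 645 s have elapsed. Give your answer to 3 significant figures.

Heat balance on the well-mixed liquid: M c_p dT/dt = ṁ c_p (T_in − T) + 124.
τ = M/ṁ = 265.65 s; T_ss = T_in + Q̇/(ṁ c_p) = 38.3 + 124/(0.527·4.19) = 94.456 °C.
Integrating: T(t) = T_ss + (T₀ − T_ss) e^(−t/τ).
T(645) = 94.456 + (-66.456)·e^(−645/265.65) = 94.456 + (-66.456)·0.088216 = 88.594 °C.

88.6 °C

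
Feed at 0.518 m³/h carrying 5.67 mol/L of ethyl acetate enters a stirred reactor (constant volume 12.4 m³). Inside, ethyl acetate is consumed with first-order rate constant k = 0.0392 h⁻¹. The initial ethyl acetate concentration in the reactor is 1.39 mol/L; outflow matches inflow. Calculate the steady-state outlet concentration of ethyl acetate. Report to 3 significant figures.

2.93 mol/L

Accumulation = in − out − consumed: V dC/dt = Q C_in − Q C − k V C.
Steady state (dC/dt = 0): C_ss = Q C_in/(Q + kV) = C_in/(1 + kV/Q).
C_ss = 0.518·5.67/(0.518 + 0.0392·12.4) = 2.9371/1.0041 = 2.9251 mol/L.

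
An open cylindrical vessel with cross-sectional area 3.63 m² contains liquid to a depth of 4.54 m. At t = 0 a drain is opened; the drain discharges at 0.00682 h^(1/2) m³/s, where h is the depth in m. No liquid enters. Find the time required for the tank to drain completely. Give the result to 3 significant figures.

2270 s

Unsteady balance on liquid volume: A dh/dt = −0.00682 √h.
Separate and integrate: 2(√h − √h₀) = −(0.00682/A) t.
Set h = 0: 2√h₀ = (0.00682/A) t_empty ⇒ t_empty = 2A√h₀/0.00682.
t_empty = 2·3.63·√4.54/0.00682 = 7.2600·2.1307/0.00682 = 2268.2 s.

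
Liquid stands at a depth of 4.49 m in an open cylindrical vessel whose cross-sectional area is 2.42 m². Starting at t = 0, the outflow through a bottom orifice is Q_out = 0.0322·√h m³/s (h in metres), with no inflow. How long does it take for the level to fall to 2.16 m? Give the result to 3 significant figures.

A dh/dt = −Q_out = −0.0322 √h.
∫ h^(−1/2) dh = −(0.0322/A) ∫ dt, giving 2√h = 2√h₀ − (0.0322/A) t.
t = 2A(√h₀ − √h)/0.0322 = 2·2.42·(√4.49 − √2.16)/0.0322
  = 4.8400 × (2.1190 − 1.4697) / 0.0322 = 97.592 s.

97.6 s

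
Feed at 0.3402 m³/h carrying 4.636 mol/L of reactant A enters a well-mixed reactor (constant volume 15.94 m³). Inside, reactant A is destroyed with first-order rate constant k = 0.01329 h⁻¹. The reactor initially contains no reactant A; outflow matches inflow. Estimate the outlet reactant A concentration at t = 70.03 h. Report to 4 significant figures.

V dC/dt = Q(C_in − C) − k V C.
dC/dt = (Q/V) C_in − (Q/V + k) C; effective rate a = Q/V + k = 0.0213425 + 0.01329 = 0.0346325 h⁻¹.
C_ss = Q C_in/(Q + kV) = 2.85697 mol/L; C(t) = C_ss + (C₀ − C_ss) e^(−a t).
C(70.03) = 2.85697 + (-2.85697)·e^(−0.0346325·70.03) = 2.85697 + (-2.85697)·0.0884501 = 2.60427 mol/L.

2.604 mol/L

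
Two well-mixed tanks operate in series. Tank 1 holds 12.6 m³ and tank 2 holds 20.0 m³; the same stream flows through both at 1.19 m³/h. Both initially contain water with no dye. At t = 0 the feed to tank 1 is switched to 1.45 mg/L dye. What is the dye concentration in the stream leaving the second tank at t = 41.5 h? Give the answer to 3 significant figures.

Time constants: τᵢ = Vᵢ/Q for each well-mixed tank.
τ₁ = 12.6/1.19 = 10.588 h; τ₂ = 20.0/1.19 = 16.807 h.
Tank 1: C₁ = C_in(1 − e^(−t/τ₁)). Tank 2 (τ₁ ≠ τ₂): C₂ = C_in[1 − (τ₁ e^(−t/τ₁) − τ₂ e^(−t/τ₂))/(τ₁ − τ₂)].
At t = 41.5: e^(−t/τ₁) = 0.019852, e^(−t/τ₂) = 0.084648.
C₂ = 1.45·[1 − (10.588·0.019852 − 16.807·0.084648)/(-6.2185)] = 1.45·0.80502 = 1.1673 mg/L.

1.17 mg/L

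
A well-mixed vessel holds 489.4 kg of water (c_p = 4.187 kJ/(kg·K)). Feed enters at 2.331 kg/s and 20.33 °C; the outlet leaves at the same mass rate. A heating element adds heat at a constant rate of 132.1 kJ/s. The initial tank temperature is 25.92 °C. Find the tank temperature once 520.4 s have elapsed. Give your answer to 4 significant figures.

33.20 °C

Unsteady energy balance on the tank contents: M c_p dT/dt = ṁ c_p (T_in − T) + 132.1.
Rearrange: dT/dt = (T_ss − T)/τ with τ = M/ṁ = 209.953 s and T_ss = T_in + Q̇/(ṁ c_p) = 33.8650 °C.
Integrating: T(t) = T_ss + (T₀ − T_ss) e^(−t/τ).
T(520.4) = 33.8650 + (-7.94498)·e^(−520.4/209.953) = 33.8650 + (-7.94498)·0.0838562 = 33.1987 °C.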